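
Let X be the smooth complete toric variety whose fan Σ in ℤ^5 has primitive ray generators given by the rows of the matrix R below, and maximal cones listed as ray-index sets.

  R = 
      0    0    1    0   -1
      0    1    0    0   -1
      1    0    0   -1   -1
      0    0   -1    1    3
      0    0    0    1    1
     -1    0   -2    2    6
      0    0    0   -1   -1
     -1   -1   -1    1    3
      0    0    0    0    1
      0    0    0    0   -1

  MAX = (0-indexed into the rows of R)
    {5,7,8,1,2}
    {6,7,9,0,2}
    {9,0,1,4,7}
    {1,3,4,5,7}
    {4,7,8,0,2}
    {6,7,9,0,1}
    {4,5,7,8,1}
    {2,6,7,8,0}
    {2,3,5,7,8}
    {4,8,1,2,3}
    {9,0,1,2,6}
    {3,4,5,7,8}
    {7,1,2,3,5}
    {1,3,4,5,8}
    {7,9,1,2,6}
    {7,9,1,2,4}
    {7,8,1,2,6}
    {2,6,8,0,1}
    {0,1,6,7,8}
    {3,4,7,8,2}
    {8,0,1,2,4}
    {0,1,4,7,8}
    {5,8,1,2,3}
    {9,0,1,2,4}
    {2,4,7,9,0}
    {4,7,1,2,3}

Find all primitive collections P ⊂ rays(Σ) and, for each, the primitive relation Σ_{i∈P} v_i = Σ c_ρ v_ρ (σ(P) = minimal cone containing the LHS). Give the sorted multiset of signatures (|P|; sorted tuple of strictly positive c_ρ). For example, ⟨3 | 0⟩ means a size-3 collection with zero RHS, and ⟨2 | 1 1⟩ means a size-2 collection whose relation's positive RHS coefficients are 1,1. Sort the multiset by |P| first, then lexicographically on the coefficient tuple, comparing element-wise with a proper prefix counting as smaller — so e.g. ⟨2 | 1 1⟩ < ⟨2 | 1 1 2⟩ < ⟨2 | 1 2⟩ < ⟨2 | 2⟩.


The 12 primitive collections of Σ (r=10, n=5):

  {4,6}:  v_{4} + v_{6} = 0  ⟹  sig = ⟨2 | 0⟩
  {8,9}:  v_{8} + v_{9} = 0  ⟹  sig = ⟨2 | 0⟩
  {0,3}:  v_{0} + v_{3} = v_{4} + v_{8}  ⟹  sig = ⟨2 | 1 1⟩
  {5,9}:  v_{5} + v_{9} = v_{1} + v_{3} + v_{7}  ⟹  sig = ⟨2 | 1 1 1⟩
  {3,6}:  v_{3} + v_{6} = v_{1} + v_{2} + v_{7} + v_{8}  ⟹  sig = ⟨2 | 1 1 1 1⟩
  {3,9}:  v_{3} + v_{9} = v_{1} + v_{2} + v_{4} + v_{7}  ⟹  sig = ⟨2 | 1 1 1 1⟩
  {0,5}:  v_{0} + v_{5} = v_{1} + v_{4} + v_{7} + 2·v_{8}  ⟹  sig = ⟨2 | 1 1 1 2⟩
  {5,6}:  v_{5} + v_{6} = 2·v_{1} + v_{2} + 2·v_{7} + 2·v_{8}  ⟹  sig = ⟨2 | 1 2 2 2⟩
  {2,4,5}:  v_{2} + v_{4} + v_{5} = 2·v_{3}  ⟹  sig = ⟨3 | 2⟩
  {0,1,2,7}:  v_{0} + v_{1} + v_{2} + v_{7} = 0  ⟹  sig = ⟨4 | 0⟩
  {1,3,7,8}:  v_{1} + v_{3} + v_{7} + v_{8} = v_{5}  ⟹  sig = ⟨4 | 1⟩
  {1,2,4,7,8}:  v_{1} + v_{2} + v_{4} + v_{7} + v_{8} = v_{3}  ⟹  sig = ⟨5 | 1⟩

so the primitive-relation signature multiset is
{ ⟨2 | 0⟩ ×2,  ⟨2 | 1 1⟩,  ⟨2 | 1 1 1⟩,  ⟨2 | 1 1 1 1⟩ ×2,  ⟨2 | 1 1 1 2⟩,  ⟨2 | 1 2 2 2⟩,  ⟨3 | 2⟩,  ⟨4 | 0⟩,  ⟨4 | 1⟩,  ⟨5 | 1⟩ }


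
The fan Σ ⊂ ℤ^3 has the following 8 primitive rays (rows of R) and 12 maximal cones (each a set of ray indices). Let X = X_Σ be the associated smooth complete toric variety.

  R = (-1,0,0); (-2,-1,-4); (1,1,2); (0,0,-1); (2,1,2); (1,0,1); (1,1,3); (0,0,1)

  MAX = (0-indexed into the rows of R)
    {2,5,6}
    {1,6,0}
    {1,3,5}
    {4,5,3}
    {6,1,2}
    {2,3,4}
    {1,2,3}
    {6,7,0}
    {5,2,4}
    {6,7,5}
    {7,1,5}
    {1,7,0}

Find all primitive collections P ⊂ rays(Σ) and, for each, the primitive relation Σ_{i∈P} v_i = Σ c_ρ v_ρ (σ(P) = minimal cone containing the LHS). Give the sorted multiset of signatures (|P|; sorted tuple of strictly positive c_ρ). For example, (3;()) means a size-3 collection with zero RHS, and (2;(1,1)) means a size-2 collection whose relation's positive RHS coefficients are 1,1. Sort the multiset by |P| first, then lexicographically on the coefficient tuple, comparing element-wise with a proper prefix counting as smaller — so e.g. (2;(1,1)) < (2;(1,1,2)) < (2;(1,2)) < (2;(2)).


The 14 primitive collections of Σ (r=8, n=3):

  {3,7}:  v_{3} + v_{7} = 0 ; sig = (2;())
  {0,4}:  v_{0} + v_{4} = v_{2} ; sig = (2;(1))
  {0,5}:  v_{0} + v_{5} = v_{7} ; sig = (2;(1))
  {2,7}:  v_{2} + v_{7} = v_{6} ; sig = (2;(1))
  {3,6}:  v_{3} + v_{6} = v_{2} ; sig = (2;(1))
  {0,3}:  v_{0} + v_{3} = v_{1} + v_{6} ; sig = (2;(1,1))
  {4,7}:  v_{4} + v_{7} = v_{2} + v_{5} ; sig = (2;(1,1))
  {0,2}:  v_{0} + v_{2} = v_{1} + 2·v_{6} ; sig = (2;(1,2))
  {4,6}:  v_{4} + v_{6} = 2·v_{2} + v_{5} ; sig = (2;(1,2))
  {1,4}:  v_{1} + v_{4} = 2·v_{3} ; sig = (2;(2))
  {1,5,6}:  v_{1} + v_{5} + v_{6} = 0 ; sig = (3;())
  {1,2,5}:  v_{1} + v_{2} + v_{5} = v_{3} ; sig = (3;(1))
  {1,6,7}:  v_{1} + v_{6} + v_{7} = v_{0} ; sig = (3;(1))
  {2,3,5}:  v_{2} + v_{3} + v_{5} = v_{4} ; sig = (3;(1))

Sorted signature multiset PRS(X):
    (2;())
    (2;(1))
    (2;(1))
    (2;(1))
    (2;(1))
    (2;(1,1))
    (2;(1,1))
    (2;(1,2))
    (2;(1,2))
    (2;(2))
    (3;())
    (3;(1))
    (3;(1))
    (3;(1))


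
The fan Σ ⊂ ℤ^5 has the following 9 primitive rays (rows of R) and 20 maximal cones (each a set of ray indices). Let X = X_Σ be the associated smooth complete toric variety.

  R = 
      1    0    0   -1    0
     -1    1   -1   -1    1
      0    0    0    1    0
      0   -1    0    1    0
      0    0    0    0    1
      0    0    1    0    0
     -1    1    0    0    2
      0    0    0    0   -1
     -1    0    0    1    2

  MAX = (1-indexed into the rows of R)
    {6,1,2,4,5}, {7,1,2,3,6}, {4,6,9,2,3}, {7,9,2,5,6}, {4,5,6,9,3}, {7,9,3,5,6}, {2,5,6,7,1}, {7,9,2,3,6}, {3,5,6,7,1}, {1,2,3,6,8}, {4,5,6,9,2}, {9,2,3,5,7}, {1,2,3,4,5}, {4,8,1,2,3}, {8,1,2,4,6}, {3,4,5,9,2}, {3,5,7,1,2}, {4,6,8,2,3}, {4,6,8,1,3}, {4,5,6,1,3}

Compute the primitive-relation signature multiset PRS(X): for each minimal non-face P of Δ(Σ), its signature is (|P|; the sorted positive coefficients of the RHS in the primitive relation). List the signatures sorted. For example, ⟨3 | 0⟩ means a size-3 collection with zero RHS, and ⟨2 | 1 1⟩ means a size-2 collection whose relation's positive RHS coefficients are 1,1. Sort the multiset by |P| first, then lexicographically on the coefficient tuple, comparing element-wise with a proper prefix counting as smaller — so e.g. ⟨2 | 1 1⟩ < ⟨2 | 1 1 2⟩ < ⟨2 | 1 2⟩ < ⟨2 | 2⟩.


Minimal non-faces — 7 found among 9 rays, 20 max cones:

  {5,8}:  v_{5} + v_{8} = 0  →  sig = ⟨2 | 0⟩
  {4,7}:  v_{4} + v_{7} = v_{9}  →  sig = ⟨2 | 1⟩
  {7,8}:  v_{7} + v_{8} = v_{2} + v_{3} + v_{6}  →  sig = ⟨2 | 1 1 1⟩
  {8,9}:  v_{8} + v_{9} = v_{2} + v_{3} + v_{4} + v_{6}  →  sig = ⟨2 | 1 1 1 1⟩
  {1,9}:  v_{1} + v_{9} = 2·v_{5}  →  sig = ⟨2 | 2⟩
  {2,3,5,6}:  v_{2} + v_{3} + v_{5} + v_{6} = v_{7}  →  sig = ⟨4 | 1⟩
  {1,2,3,4,6}:  v_{1} + v_{2} + v_{3} + v_{4} + v_{6} = v_{5}  →  sig = ⟨5 | 1⟩

Signatures (|P|; sorted positive RHS coefficients), sorted:
[⟨2 | 0⟩, ⟨2 | 1⟩, ⟨2 | 1 1 1⟩, ⟨2 | 1 1 1 1⟩, ⟨2 | 2⟩, ⟨4 | 1⟩, ⟨5 | 1⟩]


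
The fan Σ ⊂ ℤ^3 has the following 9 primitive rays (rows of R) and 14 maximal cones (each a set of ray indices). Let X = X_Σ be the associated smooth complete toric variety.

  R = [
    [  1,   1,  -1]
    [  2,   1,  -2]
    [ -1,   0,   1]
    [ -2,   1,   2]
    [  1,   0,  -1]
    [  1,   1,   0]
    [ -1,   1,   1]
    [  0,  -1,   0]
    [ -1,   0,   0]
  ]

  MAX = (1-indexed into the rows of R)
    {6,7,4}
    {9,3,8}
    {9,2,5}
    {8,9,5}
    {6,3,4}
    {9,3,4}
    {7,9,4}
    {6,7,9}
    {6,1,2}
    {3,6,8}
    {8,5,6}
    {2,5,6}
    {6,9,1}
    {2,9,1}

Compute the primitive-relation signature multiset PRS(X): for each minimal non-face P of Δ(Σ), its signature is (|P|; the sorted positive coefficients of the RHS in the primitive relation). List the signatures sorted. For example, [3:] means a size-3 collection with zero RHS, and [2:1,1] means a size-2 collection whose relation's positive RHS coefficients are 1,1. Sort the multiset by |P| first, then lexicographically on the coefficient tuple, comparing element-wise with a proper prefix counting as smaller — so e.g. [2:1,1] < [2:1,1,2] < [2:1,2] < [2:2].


Σ has 20 primitive collections:

  {3,5}:  v_{3} + v_{5} = 0 ; sig = [2:]
  {1,5}:  v_{1} + v_{5} = v_{2} ; sig = [2:1]
  {1,8}:  v_{1} + v_{8} = v_{5} ; sig = [2:1]
  {2,3}:  v_{2} + v_{3} = v_{1} ; sig = [2:1]
  {3,7}:  v_{3} + v_{7} = v_{4} ; sig = [2:1]
  {4,5}:  v_{4} + v_{5} = v_{7} ; sig = [2:1]
  {7,8}:  v_{7} + v_{8} = v_{3} ; sig = [2:1]
  {1,3}:  v_{1} + v_{3} = v_{6} + v_{9} ; sig = [2:1,1]
  {5,7}:  v_{5} + v_{7} = v_{6} + v_{9} ; sig = [2:1,1]
  {1,4}:  v_{1} + v_{4} = v_{6} + v_{7} + v_{9} ; sig = [2:1,1,1]
  {2,7}:  v_{2} + v_{7} = v_{1} + v_{6} + v_{9} ; sig = [2:1,1,1]
  {2,8}:  v_{2} + v_{8} = 2·v_{5} ; sig = [2:2]
  {4,8}:  v_{4} + v_{8} = 2·v_{3} ; sig = [2:2]
  {1,7}:  v_{1} + v_{7} = 2·v_{6} + 2·v_{9} ; sig = [2:2,2]
  {2,4}:  v_{2} + v_{4} = 2·v_{6} + 2·v_{9} ; sig = [2:2,2]
  {6,8,9}:  v_{6} + v_{8} + v_{9} = 0 ; sig = [3:]
  {3,6,9}:  v_{3} + v_{6} + v_{9} = v_{7} ; sig = [3:1]
  {5,6,9}:  v_{5} + v_{6} + v_{9} = v_{1} ; sig = [3:1]
  {2,6,9}:  v_{2} + v_{6} + v_{9} = 2·v_{1} ; sig = [3:2]
  {4,6,9}:  v_{4} + v_{6} + v_{9} = 2·v_{7} ; sig = [3:2]

Signatures (|P|; sorted positive RHS coefficients), sorted:
{ [2:],  [2:1] ×6,  [2:1,1] ×2,  [2:1,1,1] ×2,  [2:2] ×2,  [2:2,2] ×2,  [3:],  [3:1] ×2,  [3:2] ×2 }


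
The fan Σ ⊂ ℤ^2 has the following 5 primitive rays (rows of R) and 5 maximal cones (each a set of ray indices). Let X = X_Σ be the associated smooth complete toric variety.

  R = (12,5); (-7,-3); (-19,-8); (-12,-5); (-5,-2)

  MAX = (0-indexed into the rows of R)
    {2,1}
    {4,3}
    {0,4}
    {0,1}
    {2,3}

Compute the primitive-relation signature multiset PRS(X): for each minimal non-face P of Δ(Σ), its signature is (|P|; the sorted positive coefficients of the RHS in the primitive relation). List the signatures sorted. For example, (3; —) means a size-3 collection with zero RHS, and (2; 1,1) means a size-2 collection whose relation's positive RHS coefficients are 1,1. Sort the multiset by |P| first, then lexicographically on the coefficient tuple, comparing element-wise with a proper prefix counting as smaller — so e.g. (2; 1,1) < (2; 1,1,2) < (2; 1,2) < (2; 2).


The 5 primitive collections of Σ (r=5, n=2):

  P = {0,3}:  v_{0} + v_{3} = 0  so sig = (2; —)
  P = {0,2}:  v_{0} + v_{2} = v_{1}  so sig = (2; 1)
  P = {1,3}:  v_{1} + v_{3} = v_{2}  so sig = (2; 1)
  P = {1,4}:  v_{1} + v_{4} = v_{3}  so sig = (2; 1)
  P = {2,4}:  v_{2} + v_{4} = 2·v_{3}  so sig = (2; 2)

Signatures (|P|; sorted positive RHS coefficients), sorted:
    |P|=2: 5 collections, coeffs (), (1), (1), (1), (2)


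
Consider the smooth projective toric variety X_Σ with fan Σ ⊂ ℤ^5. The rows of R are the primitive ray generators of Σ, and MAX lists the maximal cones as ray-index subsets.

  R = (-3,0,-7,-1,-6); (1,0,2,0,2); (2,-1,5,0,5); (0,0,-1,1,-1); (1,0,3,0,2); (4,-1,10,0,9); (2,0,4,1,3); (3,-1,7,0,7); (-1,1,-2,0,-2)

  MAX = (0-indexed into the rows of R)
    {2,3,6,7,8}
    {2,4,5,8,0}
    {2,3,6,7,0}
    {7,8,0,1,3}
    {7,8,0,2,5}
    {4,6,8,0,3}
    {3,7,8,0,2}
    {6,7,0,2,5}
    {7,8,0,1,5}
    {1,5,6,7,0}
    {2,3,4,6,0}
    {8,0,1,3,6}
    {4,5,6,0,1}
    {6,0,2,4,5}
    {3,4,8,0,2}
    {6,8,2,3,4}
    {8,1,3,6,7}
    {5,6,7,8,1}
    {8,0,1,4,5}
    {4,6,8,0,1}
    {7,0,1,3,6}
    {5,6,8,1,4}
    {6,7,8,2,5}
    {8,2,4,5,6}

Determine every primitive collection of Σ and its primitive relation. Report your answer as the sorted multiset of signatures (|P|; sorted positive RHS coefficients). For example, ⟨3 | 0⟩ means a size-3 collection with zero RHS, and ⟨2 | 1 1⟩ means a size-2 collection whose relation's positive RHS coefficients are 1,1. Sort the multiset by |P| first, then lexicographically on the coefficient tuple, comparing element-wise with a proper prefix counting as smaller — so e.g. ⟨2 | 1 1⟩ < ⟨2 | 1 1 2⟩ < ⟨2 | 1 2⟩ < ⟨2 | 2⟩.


7 collections generate NE(X_Σ); each relation:

  • {1,2}:  v_{1} + v_{2} = v_{7}  ⇒ sig = ⟨2 | 1⟩
  • {4,7}:  v_{4} + v_{7} = v_{5}  ⇒ sig = ⟨2 | 1⟩
  • {3,5}:  v_{3} + v_{5} = v_{2} + v_{6}  ⇒ sig = ⟨2 | 1 1⟩
  • {1,3,4}:  v_{1} + v_{3} + v_{4} = v_{6}  ⇒ sig = ⟨3 | 1⟩
  • {0,2,6,8}:  v_{0} + v_{2} + v_{6} + v_{8} = 0  ⇒ sig = ⟨4 | 0⟩
  • {0,6,7,8}:  v_{0} + v_{6} + v_{7} + v_{8} = v_{1}  ⇒ sig = ⟨4 | 1⟩
  • {0,5,6,8}:  v_{0} + v_{5} + v_{6} + v_{8} = v_{1} + v_{4}  ⇒ sig = ⟨4 | 1 1⟩

so the primitive-relation signature multiset is
    ⟨2 | 1⟩
    ⟨2 | 1⟩
    ⟨2 | 1 1⟩
    ⟨3 | 1⟩
    ⟨4 | 0⟩
    ⟨4 | 1⟩
    ⟨4 | 1 1⟩


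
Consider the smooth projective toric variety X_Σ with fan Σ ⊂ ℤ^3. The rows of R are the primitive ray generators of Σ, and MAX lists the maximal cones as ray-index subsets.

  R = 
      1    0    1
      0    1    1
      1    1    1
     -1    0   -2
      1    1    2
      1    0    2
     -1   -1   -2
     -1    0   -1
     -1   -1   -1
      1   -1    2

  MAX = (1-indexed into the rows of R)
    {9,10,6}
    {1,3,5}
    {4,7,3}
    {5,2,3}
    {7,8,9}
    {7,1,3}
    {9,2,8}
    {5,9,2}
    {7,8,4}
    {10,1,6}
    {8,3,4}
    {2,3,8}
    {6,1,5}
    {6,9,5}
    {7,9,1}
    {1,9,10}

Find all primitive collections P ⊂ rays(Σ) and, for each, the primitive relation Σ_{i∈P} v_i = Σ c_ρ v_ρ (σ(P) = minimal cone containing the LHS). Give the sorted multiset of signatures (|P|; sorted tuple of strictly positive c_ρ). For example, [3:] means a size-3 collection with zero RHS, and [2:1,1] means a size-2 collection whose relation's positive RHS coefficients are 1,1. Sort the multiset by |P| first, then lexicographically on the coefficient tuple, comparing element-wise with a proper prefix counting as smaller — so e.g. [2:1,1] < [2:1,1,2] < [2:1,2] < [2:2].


Σ has 24 primitive collections:

  {1,8}:  v_{1} + v_{8} = 0  →  sig = [2:]
  {3,9}:  v_{3} + v_{9} = 0  →  sig = [2:]
  {4,6}:  v_{4} + v_{6} = 0  →  sig = [2:]
  {5,7}:  v_{5} + v_{7} = 0  →  sig = [2:]
  {1,2}:  v_{1} + v_{2} = v_{5}  →  sig = [2:1]
  {2,7}:  v_{2} + v_{7} = v_{8}  →  sig = [2:1]
  {5,8}:  v_{5} + v_{8} = v_{2}  →  sig = [2:1]
  {1,4}:  v_{1} + v_{4} = v_{3} + v_{7}  →  sig = [2:1,1]
  {3,6}:  v_{3} + v_{6} = v_{1} + v_{5}  →  sig = [2:1,1]
  {3,10}:  v_{3} + v_{10} = v_{1} + v_{6}  →  sig = [2:1,1]
  {4,5}:  v_{4} + v_{5} = v_{3} + v_{8}  →  sig = [2:1,1]
  {4,9}:  v_{4} + v_{9} = v_{7} + v_{8}  →  sig = [2:1,1]
  {4,10}:  v_{4} + v_{10} = v_{1} + v_{9}  →  sig = [2:1,1]
  {6,7}:  v_{6} + v_{7} = v_{1} + v_{9}  →  sig = [2:1,1]
  {6,8}:  v_{6} + v_{8} = v_{5} + v_{9}  →  sig = [2:1,1]
  {8,10}:  v_{8} + v_{10} = v_{6} + v_{9}  →  sig = [2:1,1]
  {2,10}:  v_{2} + v_{10} = v_{5} + v_{6} + v_{9}  →  sig = [2:1,1,1]
  {2,4}:  v_{2} + v_{4} = v_{3} + 2·v_{8}  →  sig = [2:1,2]
  {2,6}:  v_{2} + v_{6} = 2·v_{5} + v_{9}  →  sig = [2:1,2]
  {5,10}:  v_{5} + v_{10} = 2·v_{6}  →  sig = [2:2]
  {7,10}:  v_{7} + v_{10} = 2·v_{1} + 2·v_{9}  →  sig = [2:2,2]
  {1,5,9}:  v_{1} + v_{5} + v_{9} = v_{6}  →  sig = [3:1]
  {1,6,9}:  v_{1} + v_{6} + v_{9} = v_{10}  →  sig = [3:1]
  {3,7,8}:  v_{3} + v_{7} + v_{8} = v_{4}  →  sig = [3:1]

Hence PRS(X_Σ) =
[[2:], [2:], [2:], [2:], [2:1], [2:1], [2:1], [2:1,1], [2:1,1], [2:1,1], [2:1,1], [2:1,1], [2:1,1], [2:1,1], [2:1,1], [2:1,1], [2:1,1,1], [2:1,2], [2:1,2], [2:2], [2:2,2], [3:1], [3:1], [3:1]]


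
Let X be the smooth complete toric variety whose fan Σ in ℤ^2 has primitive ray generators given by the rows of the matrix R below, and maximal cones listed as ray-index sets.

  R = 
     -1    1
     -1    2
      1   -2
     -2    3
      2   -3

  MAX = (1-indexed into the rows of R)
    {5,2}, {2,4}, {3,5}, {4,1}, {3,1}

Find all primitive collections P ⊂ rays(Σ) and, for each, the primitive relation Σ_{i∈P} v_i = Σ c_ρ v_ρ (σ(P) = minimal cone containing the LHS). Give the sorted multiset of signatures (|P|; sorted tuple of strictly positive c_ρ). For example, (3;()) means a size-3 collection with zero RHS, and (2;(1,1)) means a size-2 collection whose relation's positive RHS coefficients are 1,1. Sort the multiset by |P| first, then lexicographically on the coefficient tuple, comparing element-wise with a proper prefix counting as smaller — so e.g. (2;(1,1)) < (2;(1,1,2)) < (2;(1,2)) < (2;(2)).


5 minimal non-faces of Δ(Σ) (on 5 rays):

  P={2,3}:  v_{2} + v_{3} = 0 ; sig = (2;())
  P={4,5}:  v_{4} + v_{5} = 0 ; sig = (2;())
  P={1,2}:  v_{1} + v_{2} = v_{4} ; sig = (2;(1))
  P={1,5}:  v_{1} + v_{5} = v_{3} ; sig = (2;(1))
  P={3,4}:  v_{3} + v_{4} = v_{1} ; sig = (2;(1))

Hence PRS(X_Σ) =
    (2;())
    (2;())
    (2;(1))
    (2;(1))
    (2;(1))


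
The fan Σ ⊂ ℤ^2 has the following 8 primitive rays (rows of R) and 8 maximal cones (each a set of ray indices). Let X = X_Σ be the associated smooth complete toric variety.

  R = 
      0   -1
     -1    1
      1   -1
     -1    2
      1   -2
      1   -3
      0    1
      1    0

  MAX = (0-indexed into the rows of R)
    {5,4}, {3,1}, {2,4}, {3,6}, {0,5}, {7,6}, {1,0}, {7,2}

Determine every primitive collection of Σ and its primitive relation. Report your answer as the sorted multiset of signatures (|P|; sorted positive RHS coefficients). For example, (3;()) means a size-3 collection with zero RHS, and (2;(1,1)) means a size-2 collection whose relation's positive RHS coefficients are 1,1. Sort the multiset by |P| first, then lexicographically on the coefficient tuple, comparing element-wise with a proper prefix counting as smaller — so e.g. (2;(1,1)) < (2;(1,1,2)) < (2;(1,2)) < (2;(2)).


Δ(Σ) — 8 vertices, 20 min non-faces:

  P={0,6}:  v_{0} + v_{6} = 0  ⟹  sig = (2;())
  P={1,2}:  v_{1} + v_{2} = 0  ⟹  sig = (2;())
  P={3,4}:  v_{3} + v_{4} = 0  ⟹  sig = (2;())
  P={0,2}:  v_{0} + v_{2} = v_{4}  ⟹  sig = (2;(1))
  P={0,3}:  v_{0} + v_{3} = v_{1}  ⟹  sig = (2;(1))
  P={0,4}:  v_{0} + v_{4} = v_{5}  ⟹  sig = (2;(1))
  P={0,7}:  v_{0} + v_{7} = v_{2}  ⟹  sig = (2;(1))
  P={1,4}:  v_{1} + v_{4} = v_{0}  ⟹  sig = (2;(1))
  P={1,6}:  v_{1} + v_{6} = v_{3}  ⟹  sig = (2;(1))
  P={1,7}:  v_{1} + v_{7} = v_{6}  ⟹  sig = (2;(1))
  P={2,3}:  v_{2} + v_{3} = v_{6}  ⟹  sig = (2;(1))
  P={2,6}:  v_{2} + v_{6} = v_{7}  ⟹  sig = (2;(1))
  P={3,5}:  v_{3} + v_{5} = v_{0}  ⟹  sig = (2;(1))
  P={4,6}:  v_{4} + v_{6} = v_{2}  ⟹  sig = (2;(1))
  P={5,6}:  v_{5} + v_{6} = v_{4}  ⟹  sig = (2;(1))
  P={5,7}:  v_{5} + v_{7} = v_{2} + v_{4}  ⟹  sig = (2;(1,1))
  P={1,5}:  v_{1} + v_{5} = 2·v_{0}  ⟹  sig = (2;(2))
  P={2,5}:  v_{2} + v_{5} = 2·v_{4}  ⟹  sig = (2;(2))
  P={3,7}:  v_{3} + v_{7} = 2·v_{6}  ⟹  sig = (2;(2))
  P={4,7}:  v_{4} + v_{7} = 2·v_{2}  ⟹  sig = (2;(2))

Signatures (|P|; sorted positive RHS coefficients), sorted:
[(2;()), (2;()), (2;()), (2;(1)), (2;(1)), (2;(1)), (2;(1)), (2;(1)), (2;(1)), (2;(1)), (2;(1)), (2;(1)), (2;(1)), (2;(1)), (2;(1)), (2;(1,1)), (2;(2)), (2;(2)), (2;(2)), (2;(2))]


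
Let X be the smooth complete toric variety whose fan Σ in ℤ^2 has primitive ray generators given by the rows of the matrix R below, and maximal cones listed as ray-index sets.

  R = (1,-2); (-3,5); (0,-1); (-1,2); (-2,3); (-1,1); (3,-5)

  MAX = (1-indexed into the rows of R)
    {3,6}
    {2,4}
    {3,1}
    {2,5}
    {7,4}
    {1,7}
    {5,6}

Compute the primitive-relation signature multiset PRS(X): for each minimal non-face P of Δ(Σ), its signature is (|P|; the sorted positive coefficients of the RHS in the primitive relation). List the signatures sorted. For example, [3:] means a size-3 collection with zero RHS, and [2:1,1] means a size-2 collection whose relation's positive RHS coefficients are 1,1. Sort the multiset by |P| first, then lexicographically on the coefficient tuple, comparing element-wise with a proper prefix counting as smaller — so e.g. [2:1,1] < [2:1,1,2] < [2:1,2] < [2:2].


Primitive collections (14):

  P = {1,4}:  v_{1} + v_{4} = 0  ⇒ sig = [2:]
  P = {2,7}:  v_{2} + v_{7} = 0  ⇒ sig = [2:]
  P = {1,2}:  v_{1} + v_{2} = v_{5}  ⇒ sig = [2:1]
  P = {1,5}:  v_{1} + v_{5} = v_{6}  ⇒ sig = [2:1]
  P = {1,6}:  v_{1} + v_{6} = v_{3}  ⇒ sig = [2:1]
  P = {3,4}:  v_{3} + v_{4} = v_{6}  ⇒ sig = [2:1]
  P = {4,5}:  v_{4} + v_{5} = v_{2}  ⇒ sig = [2:1]
  P = {4,6}:  v_{4} + v_{6} = v_{5}  ⇒ sig = [2:1]
  P = {5,7}:  v_{5} + v_{7} = v_{1}  ⇒ sig = [2:1]
  P = {2,3}:  v_{2} + v_{3} = v_{5} + v_{6}  ⇒ sig = [2:1,1]
  P = {2,6}:  v_{2} + v_{6} = 2·v_{5}  ⇒ sig = [2:2]
  P = {3,5}:  v_{3} + v_{5} = 2·v_{6}  ⇒ sig = [2:2]
  P = {6,7}:  v_{6} + v_{7} = 2·v_{1}  ⇒ sig = [2:2]
  P = {3,7}:  v_{3} + v_{7} = 3·v_{1}  ⇒ sig = [2:3]

so the primitive-relation signature multiset is
[[2:], [2:], [2:1], [2:1], [2:1], [2:1], [2:1], [2:1], [2:1], [2:1,1], [2:2], [2:2], [2:2], [2:3]]


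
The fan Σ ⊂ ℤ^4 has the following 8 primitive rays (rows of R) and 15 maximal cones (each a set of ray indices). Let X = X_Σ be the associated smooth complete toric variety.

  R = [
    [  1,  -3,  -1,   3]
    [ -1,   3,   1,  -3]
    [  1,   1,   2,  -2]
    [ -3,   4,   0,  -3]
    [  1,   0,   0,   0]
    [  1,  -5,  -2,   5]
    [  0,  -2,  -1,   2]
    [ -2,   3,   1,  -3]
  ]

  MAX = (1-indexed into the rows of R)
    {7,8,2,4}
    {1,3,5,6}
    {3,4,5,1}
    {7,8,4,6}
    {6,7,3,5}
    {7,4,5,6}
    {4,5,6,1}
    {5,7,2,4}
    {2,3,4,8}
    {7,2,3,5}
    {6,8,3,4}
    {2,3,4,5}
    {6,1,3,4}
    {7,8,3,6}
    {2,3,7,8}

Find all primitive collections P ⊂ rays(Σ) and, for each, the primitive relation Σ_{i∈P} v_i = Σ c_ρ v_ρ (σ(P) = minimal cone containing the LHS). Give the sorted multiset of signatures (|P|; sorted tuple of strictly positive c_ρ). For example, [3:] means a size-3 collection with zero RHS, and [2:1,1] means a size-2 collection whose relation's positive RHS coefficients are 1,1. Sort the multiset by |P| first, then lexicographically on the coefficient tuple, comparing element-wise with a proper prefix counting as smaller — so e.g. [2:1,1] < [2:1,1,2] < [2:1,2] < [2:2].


Minimal non-faces — 7 found among 8 rays, 15 max cones:

  • {1,2}:  v_{1} + v_{2} = 0  →  sig = [2:]
  • {1,7}:  v_{1} + v_{7} = v_{6}  →  sig = [2:1]
  • {2,6}:  v_{2} + v_{6} = v_{7}  →  sig = [2:1]
  • {5,8}:  v_{5} + v_{8} = v_{2}  →  sig = [2:1]
  • {1,8}:  v_{1} + v_{8} = v_{3} + v_{4} + v_{6}  →  sig = [2:1,1,1]
  • {3,4,7}:  v_{3} + v_{4} + v_{7} = v_{8}  →  sig = [3:1]
  • {3,4,5,6}:  v_{3} + v_{4} + v_{5} + v_{6} = 0  →  sig = [4:]

Signatures (|P|; sorted positive RHS coefficients), sorted:
{ [2:],  [2:1] ×3,  [2:1,1,1],  [3:1],  [4:] }


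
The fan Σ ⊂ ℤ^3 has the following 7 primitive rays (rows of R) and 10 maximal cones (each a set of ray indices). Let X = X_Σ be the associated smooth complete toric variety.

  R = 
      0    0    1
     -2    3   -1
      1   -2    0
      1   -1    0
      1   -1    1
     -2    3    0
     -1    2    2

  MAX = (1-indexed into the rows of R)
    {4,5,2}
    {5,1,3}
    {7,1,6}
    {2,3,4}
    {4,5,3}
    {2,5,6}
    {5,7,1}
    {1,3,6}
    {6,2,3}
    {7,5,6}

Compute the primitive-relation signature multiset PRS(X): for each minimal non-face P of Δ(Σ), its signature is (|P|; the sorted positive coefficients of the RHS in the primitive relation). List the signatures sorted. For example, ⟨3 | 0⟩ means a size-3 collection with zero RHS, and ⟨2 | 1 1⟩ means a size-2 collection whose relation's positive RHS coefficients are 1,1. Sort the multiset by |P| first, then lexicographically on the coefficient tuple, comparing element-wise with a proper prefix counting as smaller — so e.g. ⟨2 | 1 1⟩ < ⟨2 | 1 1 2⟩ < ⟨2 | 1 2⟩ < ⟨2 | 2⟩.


|primitive collections| = 9. Relations:

  {1,2}:  v_{1} + v_{2} = v_{6}  ⇒ sig = ⟨2 | 1⟩
  {1,4}:  v_{1} + v_{4} = v_{5}  ⇒ sig = ⟨2 | 1⟩
  {4,6}:  v_{4} + v_{6} = v_{2} + v_{5}  ⇒ sig = ⟨2 | 1 1⟩
  {2,7}:  v_{2} + v_{7} = v_{5} + 2·v_{6}  ⇒ sig = ⟨2 | 1 2⟩
  {4,7}:  v_{4} + v_{7} = 2·v_{5} + v_{6}  ⇒ sig = ⟨2 | 1 2⟩
  {3,7}:  v_{3} + v_{7} = 2·v_{1}  ⇒ sig = ⟨2 | 2⟩
  {2,3,5}:  v_{2} + v_{3} + v_{5} = 0  ⇒ sig = ⟨3 | 0⟩
  {1,5,6}:  v_{1} + v_{5} + v_{6} = v_{7}  ⇒ sig = ⟨3 | 1⟩
  {3,5,6}:  v_{3} + v_{5} + v_{6} = v_{1}  ⇒ sig = ⟨3 | 1⟩

Sorted signature multiset PRS(X):
{ ⟨2 | 1⟩ ×2,  ⟨2 | 1 1⟩,  ⟨2 | 1 2⟩ ×2,  ⟨2 | 2⟩,  ⟨3 | 0⟩,  ⟨3 | 1⟩ ×2 }


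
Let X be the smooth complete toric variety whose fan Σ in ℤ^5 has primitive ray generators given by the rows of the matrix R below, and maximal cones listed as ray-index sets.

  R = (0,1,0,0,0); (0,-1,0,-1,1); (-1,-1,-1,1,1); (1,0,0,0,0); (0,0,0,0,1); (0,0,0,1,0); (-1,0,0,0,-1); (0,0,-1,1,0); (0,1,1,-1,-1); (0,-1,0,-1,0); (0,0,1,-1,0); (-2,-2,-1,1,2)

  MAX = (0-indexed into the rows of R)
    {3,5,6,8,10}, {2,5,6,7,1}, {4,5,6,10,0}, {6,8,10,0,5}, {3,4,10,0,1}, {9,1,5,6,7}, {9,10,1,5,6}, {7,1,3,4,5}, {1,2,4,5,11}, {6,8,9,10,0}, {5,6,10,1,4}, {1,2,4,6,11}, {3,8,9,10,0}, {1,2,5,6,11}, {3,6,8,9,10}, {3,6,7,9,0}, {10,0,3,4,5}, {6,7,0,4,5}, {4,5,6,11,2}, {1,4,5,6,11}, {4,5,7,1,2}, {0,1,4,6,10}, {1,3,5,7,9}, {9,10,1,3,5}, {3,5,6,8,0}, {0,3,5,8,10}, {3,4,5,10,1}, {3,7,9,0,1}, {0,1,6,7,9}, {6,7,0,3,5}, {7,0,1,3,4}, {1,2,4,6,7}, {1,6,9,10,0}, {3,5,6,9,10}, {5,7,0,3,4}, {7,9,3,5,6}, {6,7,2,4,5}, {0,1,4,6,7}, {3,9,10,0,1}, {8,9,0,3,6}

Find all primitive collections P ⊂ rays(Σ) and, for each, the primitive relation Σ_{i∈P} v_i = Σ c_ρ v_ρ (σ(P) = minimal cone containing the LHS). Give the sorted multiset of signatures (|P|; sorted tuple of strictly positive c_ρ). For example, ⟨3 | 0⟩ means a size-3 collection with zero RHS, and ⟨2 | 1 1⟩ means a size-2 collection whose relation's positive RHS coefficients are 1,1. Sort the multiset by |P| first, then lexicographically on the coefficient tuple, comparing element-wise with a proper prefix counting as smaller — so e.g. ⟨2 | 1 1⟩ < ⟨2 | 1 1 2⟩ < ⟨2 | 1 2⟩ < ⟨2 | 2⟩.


Σ has 24 primitive collections:

  {7,10}:  v_{7} + v_{10} = 0 — sig = ⟨2 | 0⟩
  {4,9}:  v_{4} + v_{9} = v_{1} — sig = ⟨2 | 1⟩
  {2,8}:  v_{2} + v_{8} = v_{4} + v_{6} — sig = ⟨2 | 1 1⟩
  {4,8}:  v_{4} + v_{8} = v_{0} + v_{10} — sig = ⟨2 | 1 1⟩
  {1,8}:  v_{1} + v_{8} = v_{0} + v_{9} + v_{10} — sig = ⟨2 | 1 1 1⟩
  {2,3}:  v_{2} + v_{3} = v_{1} + v_{5} + v_{7} — sig = ⟨2 | 1 1 1⟩
  {3,11}:  v_{3} + v_{11} = v_{1} + v_{2} + v_{5} — sig = ⟨2 | 1 1 1⟩
  {7,8}:  v_{7} + v_{8} = v_{0} + v_{3} + v_{6} — sig = ⟨2 | 1 1 1⟩
  {2,10}:  v_{2} + v_{10} = v_{1} + v_{4} + v_{5} + v_{6} — sig = ⟨2 | 1 1 1 1⟩
  {2,9}:  v_{2} + v_{9} = 2·v_{1} + v_{5} + v_{6} + v_{7} — sig = ⟨2 | 1 1 1 2⟩
  {9,11}:  v_{9} + v_{11} = 2·v_{1} + v_{2} + v_{5} + v_{6} — sig = ⟨2 | 1 1 1 2⟩
  {0,2}:  v_{0} + v_{2} = 2·v_{4} + v_{6} + v_{7} — sig = ⟨2 | 1 1 2⟩
  {0,11}:  v_{0} + v_{11} = v_{2} + 2·v_{4} + v_{6} — sig = ⟨2 | 1 1 2⟩
  {8,11}:  v_{8} + v_{11} = v_{1} + 2·v_{4} + v_{5} + 2·v_{6} — sig = ⟨2 | 1 1 2 2⟩
  {7,11}:  v_{7} + v_{11} = 2·v_{2} — sig = ⟨2 | 2⟩
  {10,11}:  v_{10} + v_{11} = 2·v_{1} + 2·v_{4} + 2·v_{5} + 2·v_{6} — sig = ⟨2 | 2 2 2 2⟩
  {0,5,9}:  v_{0} + v_{5} + v_{9} = 0 — sig = ⟨3 | 0⟩
  {3,4,6}:  v_{3} + v_{4} + v_{6} = 0 — sig = ⟨3 | 0⟩
  {0,1,5}:  v_{0} + v_{1} + v_{5} = v_{4} — sig = ⟨3 | 1⟩
  {1,3,6}:  v_{1} + v_{3} + v_{6} = v_{9} — sig = ⟨3 | 1⟩
  {5,8,9}:  v_{5} + v_{8} + v_{9} = v_{3} + v_{6} + v_{10} — sig = ⟨3 | 1 1 1⟩
  {0,3,6,10}:  v_{0} + v_{3} + v_{6} + v_{10} = v_{8} — sig = ⟨4 | 1⟩
  {1,2,4,5,6}:  v_{1} + v_{2} + v_{4} + v_{5} + v_{6} = v_{11} — sig = ⟨5 | 1⟩
  {1,4,5,6,7}:  v_{1} + v_{4} + v_{5} + v_{6} + v_{7} = v_{2} — sig = ⟨5 | 1⟩

Sorted signature multiset PRS(X):
{ ⟨2 | 0⟩,  ⟨2 | 1⟩,  ⟨2 | 1 1⟩ ×2,  ⟨2 | 1 1 1⟩ ×4,  ⟨2 | 1 1 1 1⟩,  ⟨2 | 1 1 1 2⟩ ×2,  ⟨2 | 1 1 2⟩ ×2,  ⟨2 | 1 1 2 2⟩,  ⟨2 | 2⟩,  ⟨2 | 2 2 2 2⟩,  ⟨3 | 0⟩ ×2,  ⟨3 | 1⟩ ×2,  ⟨3 | 1 1 1⟩,  ⟨4 | 1⟩,  ⟨5 | 1⟩ ×2 }


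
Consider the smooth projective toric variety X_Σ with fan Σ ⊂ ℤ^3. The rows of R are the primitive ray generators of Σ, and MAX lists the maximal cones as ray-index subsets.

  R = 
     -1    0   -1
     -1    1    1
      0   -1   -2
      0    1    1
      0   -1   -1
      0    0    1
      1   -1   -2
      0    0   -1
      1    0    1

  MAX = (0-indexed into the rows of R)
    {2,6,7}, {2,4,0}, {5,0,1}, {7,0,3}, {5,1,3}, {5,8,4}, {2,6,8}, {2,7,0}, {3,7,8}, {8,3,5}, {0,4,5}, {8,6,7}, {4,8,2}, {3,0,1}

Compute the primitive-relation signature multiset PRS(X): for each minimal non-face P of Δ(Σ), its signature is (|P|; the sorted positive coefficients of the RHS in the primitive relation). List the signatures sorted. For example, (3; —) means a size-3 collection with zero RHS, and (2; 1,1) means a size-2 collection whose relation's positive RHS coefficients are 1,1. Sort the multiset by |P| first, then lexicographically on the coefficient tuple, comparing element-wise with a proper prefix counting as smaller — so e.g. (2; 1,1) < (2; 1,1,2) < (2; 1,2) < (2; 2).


17 minimal non-faces of Δ(Σ) (on 9 rays):

  P = {0,8}:  v_{0} + v_{8} = 0  ⇒ sig = (2; —)
  P = {3,4}:  v_{3} + v_{4} = 0  ⇒ sig = (2; —)
  P = {5,7}:  v_{5} + v_{7} = 0  ⇒ sig = (2; —)
  P = {1,2}:  v_{1} + v_{2} = v_{0}  ⇒ sig = (2; 1)
  P = {1,6}:  v_{1} + v_{6} = v_{7}  ⇒ sig = (2; 1)
  P = {2,3}:  v_{2} + v_{3} = v_{7}  ⇒ sig = (2; 1)
  P = {2,5}:  v_{2} + v_{5} = v_{4}  ⇒ sig = (2; 1)
  P = {4,7}:  v_{4} + v_{7} = v_{2}  ⇒ sig = (2; 1)
  P = {0,6}:  v_{0} + v_{6} = v_{2} + v_{7}  ⇒ sig = (2; 1,1)
  P = {1,4}:  v_{1} + v_{4} = v_{0} + v_{5}  ⇒ sig = (2; 1,1)
  P = {1,7}:  v_{1} + v_{7} = v_{0} + v_{3}  ⇒ sig = (2; 1,1)
  P = {1,8}:  v_{1} + v_{8} = v_{3} + v_{5}  ⇒ sig = (2; 1,1)
  P = {5,6}:  v_{5} + v_{6} = v_{2} + v_{8}  ⇒ sig = (2; 1,1)
  P = {3,6}:  v_{3} + v_{6} = 2·v_{7} + v_{8}  ⇒ sig = (2; 1,2)
  P = {4,6}:  v_{4} + v_{6} = 2·v_{2} + v_{8}  ⇒ sig = (2; 1,2)
  P = {0,3,5}:  v_{0} + v_{3} + v_{5} = v_{1}  ⇒ sig = (3; 1)
  P = {2,7,8}:  v_{2} + v_{7} + v_{8} = v_{6}  ⇒ sig = (3; 1)

Hence PRS(X_Σ) =
    (2; —)
    (2; —)
    (2; —)
    (2; 1)
    (2; 1)
    (2; 1)
    (2; 1)
    (2; 1)
    (2; 1,1)
    (2; 1,1)
    (2; 1,1)
    (2; 1,1)
    (2; 1,1)
    (2; 1,2)
    (2; 1,2)
    (3; 1)
    (3; 1)


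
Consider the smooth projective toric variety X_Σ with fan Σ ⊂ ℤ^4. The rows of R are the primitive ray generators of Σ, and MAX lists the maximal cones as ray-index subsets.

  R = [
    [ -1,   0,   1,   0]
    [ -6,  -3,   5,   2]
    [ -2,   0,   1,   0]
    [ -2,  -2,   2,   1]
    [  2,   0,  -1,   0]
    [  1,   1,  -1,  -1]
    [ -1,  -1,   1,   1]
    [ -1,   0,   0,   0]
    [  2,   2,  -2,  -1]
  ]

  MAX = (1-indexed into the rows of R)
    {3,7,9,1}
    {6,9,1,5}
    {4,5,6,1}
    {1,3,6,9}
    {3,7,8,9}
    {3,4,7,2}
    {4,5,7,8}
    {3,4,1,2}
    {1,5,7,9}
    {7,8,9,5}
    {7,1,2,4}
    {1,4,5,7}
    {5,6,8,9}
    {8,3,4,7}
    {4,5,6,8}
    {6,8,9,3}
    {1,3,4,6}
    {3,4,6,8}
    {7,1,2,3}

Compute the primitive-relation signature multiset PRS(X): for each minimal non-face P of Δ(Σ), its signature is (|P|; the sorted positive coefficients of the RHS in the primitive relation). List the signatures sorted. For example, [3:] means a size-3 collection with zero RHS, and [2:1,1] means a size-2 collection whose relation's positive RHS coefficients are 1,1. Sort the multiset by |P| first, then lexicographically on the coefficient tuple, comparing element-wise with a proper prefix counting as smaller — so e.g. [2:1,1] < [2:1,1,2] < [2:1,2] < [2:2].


Δ(Σ) — 9 vertices, 9 min non-faces:

  {3,5}:  v_{3} + v_{5} = 0  so sig = [2:]
  {4,9}:  v_{4} + v_{9} = 0  so sig = [2:]
  {6,7}:  v_{6} + v_{7} = 0  so sig = [2:]
  {1,8}:  v_{1} + v_{8} = v_{3}  so sig = [2:1]
  {2,5}:  v_{2} + v_{5} = v_{1} + v_{4} + v_{7}  so sig = [2:1,1,1]
  {2,6}:  v_{2} + v_{6} = v_{1} + v_{3} + v_{4}  so sig = [2:1,1,1]
  {2,9}:  v_{2} + v_{9} = v_{1} + v_{3} + v_{7}  so sig = [2:1,1,1]
  {2,8}:  v_{2} + v_{8} = 2·v_{3} + v_{4} + v_{7}  so sig = [2:1,1,2]
  {1,3,4,7}:  v_{1} + v_{3} + v_{4} + v_{7} = v_{2}  so sig = [4:1]

Sorted signature multiset PRS(X):
[[2:], [2:], [2:], [2:1], [2:1,1,1], [2:1,1,1], [2:1,1,1], [2:1,1,2], [4:1]]


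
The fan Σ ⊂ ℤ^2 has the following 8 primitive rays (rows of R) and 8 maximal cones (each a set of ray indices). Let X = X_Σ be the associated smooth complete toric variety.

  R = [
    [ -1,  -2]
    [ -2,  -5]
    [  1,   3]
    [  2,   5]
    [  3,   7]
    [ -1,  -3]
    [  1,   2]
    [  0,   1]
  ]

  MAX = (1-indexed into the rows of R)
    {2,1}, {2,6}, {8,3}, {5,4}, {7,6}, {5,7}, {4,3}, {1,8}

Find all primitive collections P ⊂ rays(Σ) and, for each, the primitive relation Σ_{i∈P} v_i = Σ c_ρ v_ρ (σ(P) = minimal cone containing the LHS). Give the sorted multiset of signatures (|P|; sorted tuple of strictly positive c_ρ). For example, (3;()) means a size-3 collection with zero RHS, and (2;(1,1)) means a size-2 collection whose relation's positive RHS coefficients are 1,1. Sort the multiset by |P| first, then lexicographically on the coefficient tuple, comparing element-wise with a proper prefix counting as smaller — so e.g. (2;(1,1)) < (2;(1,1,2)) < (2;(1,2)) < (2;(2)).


|primitive collections| = 20. Relations:

  {1,7}:  v_{1} + v_{7} = 0 ; sig = (2;())
  {2,4}:  v_{2} + v_{4} = 0 ; sig = (2;())
  {3,6}:  v_{3} + v_{6} = 0 ; sig = (2;())
  {1,3}:  v_{1} + v_{3} = v_{8} ; sig = (2;(1))
  {1,4}:  v_{1} + v_{4} = v_{3} ; sig = (2;(1))
  {1,5}:  v_{1} + v_{5} = v_{4} ; sig = (2;(1))
  {1,6}:  v_{1} + v_{6} = v_{2} ; sig = (2;(1))
  {2,3}:  v_{2} + v_{3} = v_{1} ; sig = (2;(1))
  {2,5}:  v_{2} + v_{5} = v_{7} ; sig = (2;(1))
  {2,7}:  v_{2} + v_{7} = v_{6} ; sig = (2;(1))
  {3,7}:  v_{3} + v_{7} = v_{4} ; sig = (2;(1))
  {4,6}:  v_{4} + v_{6} = v_{7} ; sig = (2;(1))
  {4,7}:  v_{4} + v_{7} = v_{5} ; sig = (2;(1))
  {6,8}:  v_{6} + v_{8} = v_{1} ; sig = (2;(1))
  {7,8}:  v_{7} + v_{8} = v_{3} ; sig = (2;(1))
  {5,8}:  v_{5} + v_{8} = v_{3} + v_{4} ; sig = (2;(1,1))
  {2,8}:  v_{2} + v_{8} = 2·v_{1} ; sig = (2;(2))
  {3,5}:  v_{3} + v_{5} = 2·v_{4} ; sig = (2;(2))
  {4,8}:  v_{4} + v_{8} = 2·v_{3} ; sig = (2;(2))
  {5,6}:  v_{5} + v_{6} = 2·v_{7} ; sig = (2;(2))

Hence PRS(X_Σ) =
{ (2;()) ×3,  (2;(1)) ×12,  (2;(1,1)),  (2;(2)) ×4 }


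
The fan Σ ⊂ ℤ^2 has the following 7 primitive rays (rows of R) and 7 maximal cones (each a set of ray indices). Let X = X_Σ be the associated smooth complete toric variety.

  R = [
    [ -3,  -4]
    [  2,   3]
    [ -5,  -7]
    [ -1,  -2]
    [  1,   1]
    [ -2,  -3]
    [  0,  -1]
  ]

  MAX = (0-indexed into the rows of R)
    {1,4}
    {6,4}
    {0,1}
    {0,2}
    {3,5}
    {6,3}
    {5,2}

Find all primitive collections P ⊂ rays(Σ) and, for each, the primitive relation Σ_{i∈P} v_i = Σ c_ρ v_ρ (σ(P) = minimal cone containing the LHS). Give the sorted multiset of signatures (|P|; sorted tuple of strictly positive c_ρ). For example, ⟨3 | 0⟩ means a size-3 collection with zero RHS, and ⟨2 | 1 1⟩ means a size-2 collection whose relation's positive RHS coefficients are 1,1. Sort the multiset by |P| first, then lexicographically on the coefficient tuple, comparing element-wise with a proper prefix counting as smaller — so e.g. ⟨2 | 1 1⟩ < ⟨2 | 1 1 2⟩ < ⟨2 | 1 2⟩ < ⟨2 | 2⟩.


Minimal non-faces — 14 found among 7 rays, 7 max cones:

  P={1,5}:  v_{1} + v_{5} = 0 ; sig = ⟨2 | 0⟩
  P={0,4}:  v_{0} + v_{4} = v_{5} ; sig = ⟨2 | 1⟩
  P={0,5}:  v_{0} + v_{5} = v_{2} ; sig = ⟨2 | 1⟩
  P={1,2}:  v_{1} + v_{2} = v_{0} ; sig = ⟨2 | 1⟩
  P={1,3}:  v_{1} + v_{3} = v_{4} ; sig = ⟨2 | 1⟩
  P={3,4}:  v_{3} + v_{4} = v_{6} ; sig = ⟨2 | 1⟩
  P={4,5}:  v_{4} + v_{5} = v_{3} ; sig = ⟨2 | 1⟩
  P={0,6}:  v_{0} + v_{6} = v_{3} + v_{5} ; sig = ⟨2 | 1 1⟩
  P={2,6}:  v_{2} + v_{6} = v_{3} + 2·v_{5} ; sig = ⟨2 | 1 2⟩
  P={0,3}:  v_{0} + v_{3} = 2·v_{5} ; sig = ⟨2 | 2⟩
  P={1,6}:  v_{1} + v_{6} = 2·v_{4} ; sig = ⟨2 | 2⟩
  P={2,4}:  v_{2} + v_{4} = 2·v_{5} ; sig = ⟨2 | 2⟩
  P={5,6}:  v_{5} + v_{6} = 2·v_{3} ; sig = ⟨2 | 2⟩
  P={2,3}:  v_{2} + v_{3} = 3·v_{5} ; sig = ⟨2 | 3⟩

Hence PRS(X_Σ) =
{ ⟨2 | 0⟩,  ⟨2 | 1⟩ ×6,  ⟨2 | 1 1⟩,  ⟨2 | 1 2⟩,  ⟨2 | 2⟩ ×4,  ⟨2 | 3⟩ }


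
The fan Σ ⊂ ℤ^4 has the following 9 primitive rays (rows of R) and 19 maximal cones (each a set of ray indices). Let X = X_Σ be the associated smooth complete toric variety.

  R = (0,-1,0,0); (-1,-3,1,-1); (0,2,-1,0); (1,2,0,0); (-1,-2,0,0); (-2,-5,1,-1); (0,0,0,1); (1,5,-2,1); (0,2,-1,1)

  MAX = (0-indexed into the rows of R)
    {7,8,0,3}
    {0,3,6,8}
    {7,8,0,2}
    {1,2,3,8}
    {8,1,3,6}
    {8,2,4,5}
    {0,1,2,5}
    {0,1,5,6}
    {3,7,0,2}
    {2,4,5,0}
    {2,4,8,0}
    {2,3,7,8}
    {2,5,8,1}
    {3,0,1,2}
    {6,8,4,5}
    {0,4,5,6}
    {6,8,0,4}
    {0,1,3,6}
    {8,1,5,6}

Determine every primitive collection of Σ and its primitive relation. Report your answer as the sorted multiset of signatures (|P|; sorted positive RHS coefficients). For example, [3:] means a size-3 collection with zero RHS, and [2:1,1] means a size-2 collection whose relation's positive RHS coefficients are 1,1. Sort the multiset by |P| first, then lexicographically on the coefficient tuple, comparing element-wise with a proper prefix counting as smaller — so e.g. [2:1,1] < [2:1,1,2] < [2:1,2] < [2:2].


|primitive collections| = 11. Relations:

  • {3,4}:  v_{3} + v_{4} = 0  →  sig = [2:]
  • {1,4}:  v_{1} + v_{4} = v_{5}  →  sig = [2:1]
  • {1,7}:  v_{1} + v_{7} = v_{2}  →  sig = [2:1]
  • {2,6}:  v_{2} + v_{6} = v_{8}  →  sig = [2:1]
  • {3,5}:  v_{3} + v_{5} = v_{1}  →  sig = [2:1]
  • {5,7}:  v_{5} + v_{7} = v_{2} + v_{4}  →  sig = [2:1,1]
  • {4,7}:  v_{4} + v_{7} = v_{0} + v_{2} + v_{8}  →  sig = [2:1,1,1]
  • {6,7}:  v_{6} + v_{7} = v_{0} + v_{3} + 2·v_{8}  →  sig = [2:1,1,2]
  • {0,1,8}:  v_{0} + v_{1} + v_{8} = v_{4}  →  sig = [3:1]
  • {0,5,8}:  v_{0} + v_{5} + v_{8} = 2·v_{4}  →  sig = [3:2]
  • {0,2,3,8}:  v_{0} + v_{2} + v_{3} + v_{8} = v_{7}  →  sig = [4:1]

Hence PRS(X_Σ) =
{ [2:],  [2:1] ×4,  [2:1,1],  [2:1,1,1],  [2:1,1,2],  [3:1],  [3:2],  [4:1] }


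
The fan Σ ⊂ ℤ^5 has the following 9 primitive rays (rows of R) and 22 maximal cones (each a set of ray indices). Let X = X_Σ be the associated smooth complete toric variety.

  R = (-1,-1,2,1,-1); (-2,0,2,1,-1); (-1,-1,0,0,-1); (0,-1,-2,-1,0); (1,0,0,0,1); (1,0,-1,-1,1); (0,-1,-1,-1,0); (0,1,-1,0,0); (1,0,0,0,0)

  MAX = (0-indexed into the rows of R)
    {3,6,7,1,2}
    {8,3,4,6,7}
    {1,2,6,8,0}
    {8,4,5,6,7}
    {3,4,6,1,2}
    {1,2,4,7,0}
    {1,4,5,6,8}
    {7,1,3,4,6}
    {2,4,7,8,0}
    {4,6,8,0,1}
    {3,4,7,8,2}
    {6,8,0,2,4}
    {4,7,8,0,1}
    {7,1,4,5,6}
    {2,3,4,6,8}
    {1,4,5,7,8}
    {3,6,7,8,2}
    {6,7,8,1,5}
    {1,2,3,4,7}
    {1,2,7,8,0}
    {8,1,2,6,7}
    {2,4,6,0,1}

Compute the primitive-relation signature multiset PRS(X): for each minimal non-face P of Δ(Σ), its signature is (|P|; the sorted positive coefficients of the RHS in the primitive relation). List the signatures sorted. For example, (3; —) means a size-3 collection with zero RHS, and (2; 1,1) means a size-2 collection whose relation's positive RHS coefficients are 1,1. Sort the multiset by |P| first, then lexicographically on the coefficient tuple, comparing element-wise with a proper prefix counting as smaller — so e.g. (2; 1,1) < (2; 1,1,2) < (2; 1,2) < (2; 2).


Δ(Σ) — 9 vertices, 9 min non-faces:

  {2,5}:  v_{2} + v_{5} = v_{6}  ⟹  sig = (2; 1)
  {0,5}:  v_{0} + v_{5} = v_{1} + v_{4} + v_{6} + v_{8}  ⟹  sig = (2; 1,1,1,1)
  {3,5}:  v_{3} + v_{5} = v_{4} + 2·v_{6} + v_{7}  ⟹  sig = (2; 1,1,2)
  {0,3}:  v_{0} + v_{3} = 2·v_{2} + v_{4}  ⟹  sig = (2; 1,2)
  {0,6,7}:  v_{0} + v_{6} + v_{7} = v_{2}  ⟹  sig = (3; 1)
  {1,3,8}:  v_{1} + v_{3} + v_{8} = v_{2}  ⟹  sig = (3; 1)
  {1,2,4,8}:  v_{1} + v_{2} + v_{4} + v_{8} = v_{0}  ⟹  sig = (4; 1)
  {2,4,6,7}:  v_{2} + v_{4} + v_{6} + v_{7} = v_{3}  ⟹  sig = (4; 1)
  {1,4,6,7,8}:  v_{1} + v_{4} + v_{6} + v_{7} + v_{8} = 0  ⟹  sig = (5; —)

Signatures (|P|; sorted positive RHS coefficients), sorted:
{ (2; 1),  (2; 1,1,1,1),  (2; 1,1,2),  (2; 1,2),  (3; 1) ×2,  (4; 1) ×2,  (5; —) }
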